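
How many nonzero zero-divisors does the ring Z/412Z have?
In Z/412Z each nonzero element is either a unit (gcd with 412 is 1) or a zero-divisor (gcd > 1). The number of units is φ(412): factorise 412 = 2^2 · 103, so φ(412) = (2^2 − 2^1) · (103 − 1) = 2 · 102 = 204. The nonzero elements number 412 − 1 = 411. Hence the nonzero zero-divisors number 411 − 204 = 207.

Final answer: Z/412Z has 207 nonzero zero-divisors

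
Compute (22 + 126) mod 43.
19

Reduce the summands first: 126 ≡ 40 (mod 43), so 22 + 126 ≡ 22 + 40 (mod 43). 22 + 40 = 62; 62 = 1·43 + 19, so (22 + 126) mod 43 = 19.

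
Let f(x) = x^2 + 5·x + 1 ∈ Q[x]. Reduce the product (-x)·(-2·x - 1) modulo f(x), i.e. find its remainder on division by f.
First multiply in Q[x] without reducing: a · b = 2·x^2 + x. Now divide by f(x) = x^2 + 5·x + 1, eliminating the leading term at each step:
  leading term 2·x^2: subtract (2)·f(x) = 2·x^2 + 10·x + 2, leaving -9·x - 2
The degree is now < 2, so this is the remainder. Hence a · b ≡ -9·x - 2 in Q[x]/(f).

Final answer: a · b ≡ -9·x - 2 (mod f(x))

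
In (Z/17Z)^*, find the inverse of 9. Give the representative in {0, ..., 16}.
9^(−1) ≡ 2 (mod 17)

Apply the extended Euclidean algorithm to (17, 9), tracking rows (r, s, t) with s·17 + t·9 = r. Each division r_prev = q·r_cur + r_new produces the new row as (previous row) − q·(current row):
  row A: (17, 1, 0)   [1·17 + 0·9 = 17]
  row B: (9, 0, 1)   [0·17 + 1·9 = 9]
  17 = 1·9 + 8   → row C = row A − 1·row B = (8, 1, −1)   [check: 1·17 − 1·9 = 8]
  9 = 1·8 + 1   → row D = row B − 1·row C = (1, −1, 2)   [check: −1·17 + 2·9 = 1]
  8 = 8·1 + 0   → remainder 0, stop. gcd = 1 (last nonzero row D).
The gcd is 1, so 9 is invertible mod 17. The last nonzero row gives −1·17 + 2·9 = 1, so t = 2. So 9^(−1) ≡ 2 (mod 17). Verify: 9 · 2 = 18 ≡ 1 (mod 17). ✓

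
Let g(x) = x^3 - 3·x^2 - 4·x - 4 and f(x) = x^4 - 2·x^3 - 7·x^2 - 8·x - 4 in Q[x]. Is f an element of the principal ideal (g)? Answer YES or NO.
In Q[x] the ideal (g) consists of all multiples of g, so f ∈ (g) iff g | f, i.e. iff the remainder of f on division by g is 0. Divide f by g (g is monic, so eliminate the leading term of the running remainder at each step):
  leading term x^4: subtract (x)·g(x) = x^4 - 3·x^3 - 4·x^2 - 4·x, leaving x^3 - 3·x^2 - 4·x - 4
  leading term x^3: subtract (1)·g(x) = x^3 - 3·x^2 - 4·x - 4, leaving 0
The remainder is 0, so f(x) = g(x) · h(x) with h(x) = x + 1. Hence g | f, i.e. f ∈ (g).

Final answer: YES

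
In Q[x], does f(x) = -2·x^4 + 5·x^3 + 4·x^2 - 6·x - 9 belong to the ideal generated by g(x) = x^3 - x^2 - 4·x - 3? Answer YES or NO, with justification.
In Q[x] the ideal (g) consists of all multiples of g, so f ∈ (g) iff g | f, i.e. iff the remainder of f on division by g is 0. Divide f by g (g is monic, so eliminate the leading term of the running remainder at each step):
  leading term -2·x^4: subtract (-2·x)·g(x) = -2·x^4 + 2·x^3 + 8·x^2 + 6·x, leaving 3·x^3 - 4·x^2 - 12·x - 9
  leading term 3·x^3: subtract (3)·g(x) = 3·x^3 - 3·x^2 - 12·x - 9, leaving -x^2
The remainder r(x) = -x^2 ≠ 0 (and deg r < deg g), so g ∤ f, i.e. f ∉ (g).

Final answer: NO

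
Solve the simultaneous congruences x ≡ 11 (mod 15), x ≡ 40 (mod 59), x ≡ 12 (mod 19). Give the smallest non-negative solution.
x ≡ 7061 (mod 16815); the representative in [0, 16815) is 7061

The moduli 15, 59, 19 are pairwise coprime, so by the CRT there is a unique solution mod 15·59·19 = 16815.
Solve by successive substitution. Start with x ≡ 11 (mod 15).
  Combine with x ≡ 40 (mod 59): write x = 11 + 15·t and require 11 + 15·t ≡ 40 (mod 59), i.e. 15·t ≡ 40 − 11 ≡ 29 (mod 59). Since 15^(−1) ≡ 4 (mod 59), t ≡ 4·29 ≡ 57 (mod 59). So x ≡ 11 + 15·57 = 866 (mod 885).
  Combine with x ≡ 12 (mod 19): write x = 866 + 885·t and require 866 + 885·t ≡ 12 (mod 19), i.e. 885·t ≡ 12 − 866 ≡ 1 (mod 19). Since 885^(−1) ≡ 7 (mod 19) (885 ≡ 11 (mod 19)), t ≡ 7·1 ≡ 7 (mod 19). So x ≡ 866 + 885·7 = 7061 (mod 16815).
Unique solution in [0, 16815): x = 7061.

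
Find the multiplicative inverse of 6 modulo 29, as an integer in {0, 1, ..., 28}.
6^(−1) ≡ 5 (mod 29)

Apply the extended Euclidean algorithm to (29, 6), tracking rows (r, s, t) with s·29 + t·6 = r. Each division r_prev = q·r_cur + r_new produces the new row as (previous row) − q·(current row):
  row A: (29, 1, 0)   [1·29 + 0·6 = 29]
  row B: (6, 0, 1)   [0·29 + 1·6 = 6]
  29 = 4·6 + 5   → row C = row A − 4·row B = (5, 1, −4)   [check: 1·29 − 4·6 = 5]
  6 = 1·5 + 1   → row D = row B − 1·row C = (1, −1, 5)   [check: −1·29 + 5·6 = 1]
  5 = 5·1 + 0   → remainder 0, stop. gcd = 1 (last nonzero row D).
The gcd is 1, so 6 is invertible mod 29. The last nonzero row gives −1·29 + 5·6 = 1, so t = 5. So 6^(−1) ≡ 5 (mod 29). Verify: 6 · 5 = 30 ≡ 1 (mod 29). ✓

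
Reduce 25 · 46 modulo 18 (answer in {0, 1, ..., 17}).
Reduce the factors first: 25 ≡ 7, 46 ≡ 10 (mod 18), so 25 · 46 ≡ 7 · 10 (mod 18). 7 · 10 = 70. Dividing by 18: 70 = 3·18 + 16. So (25 · 46) mod 18 = 16.

Final answer: 16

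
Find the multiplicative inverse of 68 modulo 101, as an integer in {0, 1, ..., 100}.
Apply the extended Euclidean algorithm to (101, 68), tracking rows (r, s, t) with s·101 + t·68 = r. Each division r_prev = q·r_cur + r_new produces the new row as (previous row) − q·(current row):
  row A: (101, 1, 0)   [1·101 + 0·68 = 101]
  row B: (68, 0, 1)   [0·101 + 1·68 = 68]
  101 = 1·68 + 33   → row C = row A − 1·row B = (33, 1, −1)   [check: 1·101 − 1·68 = 33]
  68 = 2·33 + 2   → row D = row B − 2·row C = (2, −2, 3)   [check: −2·101 + 3·68 = 2]
  33 = 16·2 + 1   → row E = row C − 16·row D = (1, 33, −49)   [check: 33·101 − 49·68 = 1]
  2 = 2·1 + 0   → remainder 0, stop. gcd = 1 (last nonzero row E).
The gcd is 1, so 68 is invertible mod 101. The last nonzero row gives 33·101 − 49·68 = 1, so t = −49. So 68^(−1) ≡ −49 ≡ 52 (mod 101). Verify: 68 · 52 = 3536 ≡ 1 (mod 101). ✓

Final answer: 68^(−1) ≡ 52 (mod 101)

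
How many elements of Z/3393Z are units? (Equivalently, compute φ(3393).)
An element a ∈ Z/3393Z is a unit iff gcd(a, 3393) = 1, so the number of units is φ(3393). φ is multiplicative, with φ(p^e) = p^e − p^(e−1). Factorise 3393 = 3^2 · 13 · 29. Then
  φ(3393) = (3^2 − 3^1) · (13 − 1) · (29 − 1) = 6 · 12 · 28 = 2016.

Final answer: Z/3393Z has φ(3393) = 2016 units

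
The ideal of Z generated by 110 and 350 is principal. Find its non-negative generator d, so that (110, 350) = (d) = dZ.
In the PID Z, (a, b) is generated by gcd(a, b). Compute gcd(350, 110) with the extended Euclidean algorithm, tracking rows (r, s, t) with s·350 + t·110 = r:
  row A: (350, 1, 0)   [1·350 + 0·110 = 350]
  row B: (110, 0, 1)   [0·350 + 1·110 = 110]
  350 = 3·110 + 20   → row C = row A − 3·row B = (20, 1, −3)   [check: 1·350 − 3·110 = 20]
  110 = 5·20 + 10   → row D = row B − 5·row C = (10, −5, 16)   [check: −5·350 + 16·110 = 10]
  20 = 2·10 + 0   → remainder 0, stop. gcd = 10 (last nonzero row D).
So gcd(110, 350) = 10, with Bézout identity −5·350 + 16·110 = 10. Containment (⊇): the Bézout identity exhibits 10 as an element of (110, 350), giving (10) ⊆ (110, 350). Containment (⊆): since 10 | 110 and 10 | 350 (110 = 10·11, 350 = 10·35), every Z-linear combination of 110 and 350 is divisible by 10, so (110, 350) ⊆ (10). Therefore (110, 350) = (10), d = 10.

Final answer: (110, 350) = (10); d = 10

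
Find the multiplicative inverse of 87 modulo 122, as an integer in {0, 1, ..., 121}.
87^(−1) ≡ 115 (mod 122)

Apply the extended Euclidean algorithm to (122, 87), tracking rows (r, s, t) with s·122 + t·87 = r. Each division r_prev = q·r_cur + r_new produces the new row as (previous row) − q·(current row):
  row A: (122, 1, 0)   [1·122 + 0·87 = 122]
  row B: (87, 0, 1)   [0·122 + 1·87 = 87]
  122 = 1·87 + 35   → row C = row A − 1·row B = (35, 1, −1)   [check: 1·122 − 1·87 = 35]
  87 = 2·35 + 17   → row D = row B − 2·row C = (17, −2, 3)   [check: −2·122 + 3·87 = 17]
  35 = 2·17 + 1   → row E = row C − 2·row D = (1, 5, −7)   [check: 5·122 − 7·87 = 1]
  17 = 17·1 + 0   → remainder 0, stop. gcd = 1 (last nonzero row E).
The gcd is 1, so 87 is invertible mod 122. The last nonzero row gives 5·122 − 7·87 = 1, so t = −7. So 87^(−1) ≡ −7 ≡ 115 (mod 122). Verify: 87 · 115 = 10005 ≡ 1 (mod 122). ✓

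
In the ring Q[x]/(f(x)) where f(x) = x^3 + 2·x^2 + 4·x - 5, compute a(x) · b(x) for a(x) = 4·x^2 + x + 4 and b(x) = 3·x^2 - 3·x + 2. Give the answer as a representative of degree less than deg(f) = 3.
a · b ≡ 35·x^2 + 182·x - 157 (mod f(x))

First multiply in Q[x] without reducing: a · b = 12·x^4 - 9·x^3 + 17·x^2 - 10·x + 8. Now divide by f(x) = x^3 + 2·x^2 + 4·x - 5, eliminating the leading term at each step:
  leading term 12·x^4: subtract (12·x)·f(x) = 12·x^4 + 24·x^3 + 48·x^2 - 60·x, leaving -33·x^3 - 31·x^2 + 50·x + 8
  leading term -33·x^3: subtract (-33)·f(x) = -33·x^3 - 66·x^2 - 132·x + 165, leaving 35·x^2 + 182·x - 157
The degree is now < 3, so this is the remainder. Hence a · b ≡ 35·x^2 + 182·x - 157 in Q[x]/(f).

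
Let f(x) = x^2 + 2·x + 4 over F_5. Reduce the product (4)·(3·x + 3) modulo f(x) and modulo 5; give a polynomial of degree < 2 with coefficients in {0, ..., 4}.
a · b ≡ 2·x + 2 (mod f(x))

Multiply as integer polynomials: a · b = 12·x + 12. Reducing coefficients mod 5: a · b ≡ 2·x + 2. This already has degree < 2, so no reduction by f is needed. Hence a · b ≡ 2·x + 2 in F_5[x]/(f).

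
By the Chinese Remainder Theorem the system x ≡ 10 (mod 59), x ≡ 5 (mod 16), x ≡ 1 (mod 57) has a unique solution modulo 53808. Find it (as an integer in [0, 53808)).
The moduli 59, 16, 57 are pairwise coprime, so by the CRT there is a unique solution mod 59·16·57 = 53808.
Solve by successive substitution. Start with x ≡ 10 (mod 59).
  Combine with x ≡ 5 (mod 16): write x = 10 + 59·t and require 10 + 59·t ≡ 5 (mod 16), i.e. 59·t ≡ 5 − 10 ≡ 11 (mod 16). Since 59^(−1) ≡ 3 (mod 16) (59 ≡ 11 (mod 16)), t ≡ 3·11 ≡ 1 (mod 16). So x ≡ 10 + 59·1 = 69 (mod 944).
  Combine with x ≡ 1 (mod 57): write x = 69 + 944·t and require 69 + 944·t ≡ 1 (mod 57), i.e. 944·t ≡ 1 − 69 ≡ 46 (mod 57). Since 944^(−1) ≡ 41 (mod 57) (944 ≡ 32 (mod 57)), t ≡ 41·46 ≡ 5 (mod 57). So x ≡ 69 + 944·5 = 4789 (mod 53808).
Unique solution in [0, 53808): x = 4789.

Final answer: x ≡ 4789 (mod 53808); the representative in [0, 53808) is 4789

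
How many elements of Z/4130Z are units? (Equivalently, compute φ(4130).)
An element a ∈ Z/4130Z is a unit iff gcd(a, 4130) = 1, so the number of units is φ(4130). φ is multiplicative, with φ(p^e) = p^e − p^(e−1). Factorise 4130 = 2 · 5 · 7 · 59. Then
  φ(4130) = (2 − 1) · (5 − 1) · (7 − 1) · (59 − 1) = 1 · 4 · 6 · 58 = 1392.

Final answer: Z/4130Z has φ(4130) = 1392 units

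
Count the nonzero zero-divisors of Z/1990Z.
Z/1990Z has 1197 nonzero zero-divisors

In Z/1990Z each nonzero element is either a unit (gcd with 1990 is 1) or a zero-divisor (gcd > 1). The number of units is φ(1990): factorise 1990 = 2 · 5 · 199, so φ(1990) = (2 − 1) · (5 − 1) · (199 − 1) = 1 · 4 · 198 = 792. The nonzero elements number 1990 − 1 = 1989. Hence the nonzero zero-divisors number 1989 − 792 = 1197.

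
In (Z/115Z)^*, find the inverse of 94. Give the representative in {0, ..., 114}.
94^(−1) ≡ 104 (mod 115)

Apply the extended Euclidean algorithm to (115, 94), tracking rows (r, s, t) with s·115 + t·94 = r. Each division r_prev = q·r_cur + r_new produces the new row as (previous row) − q·(current row):
  row A: (115, 1, 0)   [1·115 + 0·94 = 115]
  row B: (94, 0, 1)   [0·115 + 1·94 = 94]
  115 = 1·94 + 21   → row C = row A − 1·row B = (21, 1, −1)   [check: 1·115 − 1·94 = 21]
  94 = 4·21 + 10   → row D = row B − 4·row C = (10, −4, 5)   [check: −4·115 + 5·94 = 10]
  21 = 2·10 + 1   → row E = row C − 2·row D = (1, 9, −11)   [check: 9·115 − 11·94 = 1]
  10 = 10·1 + 0   → remainder 0, stop. gcd = 1 (last nonzero row E).
The gcd is 1, so 94 is invertible mod 115. The last nonzero row gives 9·115 − 11·94 = 1, so t = −11. So 94^(−1) ≡ −11 ≡ 104 (mod 115). Verify: 94 · 104 = 9776 ≡ 1 (mod 115). ✓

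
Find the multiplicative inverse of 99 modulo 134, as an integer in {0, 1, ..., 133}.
99^(−1) ≡ 111 (mod 134)

Apply the extended Euclidean algorithm to (134, 99), tracking rows (r, s, t) with s·134 + t·99 = r. Each division r_prev = q·r_cur + r_new produces the new row as (previous row) − q·(current row):
  row A: (134, 1, 0)   [1·134 + 0·99 = 134]
  row B: (99, 0, 1)   [0·134 + 1·99 = 99]
  134 = 1·99 + 35   → row C = row A − 1·row B = (35, 1, −1)   [check: 1·134 − 1·99 = 35]
  99 = 2·35 + 29   → row D = row B − 2·row C = (29, −2, 3)   [check: −2·134 + 3·99 = 29]
  35 = 1·29 + 6   → row E = row C − 1·row D = (6, 3, −4)   [check: 3·134 − 4·99 = 6]
  29 = 4·6 + 5   → row F = row D − 4·row E = (5, −14, 19)   [check: −14·134 + 19·99 = 5]
  6 = 1·5 + 1   → row G = row E − 1·row F = (1, 17, −23)   [check: 17·134 − 23·99 = 1]
  5 = 5·1 + 0   → remainder 0, stop. gcd = 1 (last nonzero row G).
The gcd is 1, so 99 is invertible mod 134. The last nonzero row gives 17·134 − 23·99 = 1, so t = −23. So 99^(−1) ≡ −23 ≡ 111 (mod 134). Verify: 99 · 111 = 10989 ≡ 1 (mod 134). ✓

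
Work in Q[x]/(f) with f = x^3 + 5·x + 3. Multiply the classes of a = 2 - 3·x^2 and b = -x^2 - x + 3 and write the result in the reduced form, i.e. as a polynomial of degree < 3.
a · b ≡ -26·x^2 - 26·x - 3 (mod f(x))

First multiply in Q[x] without reducing: a · b = 3·x^4 + 3·x^3 - 11·x^2 - 2·x + 6. Now divide by f(x) = x^3 + 5·x + 3, eliminating the leading term at each step:
  leading term 3·x^4: subtract (3·x)·f(x) = 3·x^4 + 15·x^2 + 9·x, leaving 3·x^3 - 26·x^2 - 11·x + 6
  leading term 3·x^3: subtract (3)·f(x) = 3·x^3 + 15·x + 9, leaving -26·x^2 - 26·x - 3
The degree is now < 3, so this is the remainder. Hence a · b ≡ -26·x^2 - 26·x - 3 in Q[x]/(f).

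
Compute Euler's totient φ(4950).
φ is multiplicative, with φ(p^e) = p^e − p^(e−1). Factorise 4950 = 2 · 3^2 · 5^2 · 11. Then
  φ(4950) = (2 − 1) · (3^2 − 3^1) · (5^2 − 5^1) · (11 − 1) = 1 · 6 · 20 · 10 = 1200.

Final answer: φ(4950) = 1200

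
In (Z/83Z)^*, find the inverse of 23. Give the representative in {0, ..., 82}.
Apply the extended Euclidean algorithm to (83, 23), tracking rows (r, s, t) with s·83 + t·23 = r. Each division r_prev = q·r_cur + r_new produces the new row as (previous row) − q·(current row):
  row A: (83, 1, 0)   [1·83 + 0·23 = 83]
  row B: (23, 0, 1)   [0·83 + 1·23 = 23]
  83 = 3·23 + 14   → row C = row A − 3·row B = (14, 1, −3)   [check: 1·83 − 3·23 = 14]
  23 = 1·14 + 9   → row D = row B − 1·row C = (9, −1, 4)   [check: −1·83 + 4·23 = 9]
  14 = 1·9 + 5   → row E = row C − 1·row D = (5, 2, −7)   [check: 2·83 − 7·23 = 5]
  9 = 1·5 + 4   → row F = row D − 1·row E = (4, −3, 11)   [check: −3·83 + 11·23 = 4]
  5 = 1·4 + 1   → row G = row E − 1·row F = (1, 5, −18)   [check: 5·83 − 18·23 = 1]
  4 = 4·1 + 0   → remainder 0, stop. gcd = 1 (last nonzero row G).
The gcd is 1, so 23 is invertible mod 83. The last nonzero row gives 5·83 − 18·23 = 1, so t = −18. So 23^(−1) ≡ −18 ≡ 65 (mod 83). Verify: 23 · 65 = 1495 ≡ 1 (mod 83). ✓

Final answer: 23^(−1) ≡ 65 (mod 83)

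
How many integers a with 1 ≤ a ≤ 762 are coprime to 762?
The number of a ∈ {1, ..., 762} with gcd(a, 762) = 1 is by definition Euler's totient φ(762). φ is multiplicative, with φ(p^e) = p^e − p^(e−1). Factorise 762 = 2 · 3 · 127. Then
  φ(762) = (2 − 1) · (3 − 1) · (127 − 1) = 1 · 2 · 126 = 252.
So there are 252 such integers.

Final answer: 252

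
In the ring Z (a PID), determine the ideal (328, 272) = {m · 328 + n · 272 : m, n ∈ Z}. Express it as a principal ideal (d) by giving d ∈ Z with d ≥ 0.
In the PID Z, (a, b) is generated by gcd(a, b). Compute gcd(328, 272) with the extended Euclidean algorithm, tracking rows (r, s, t) with s·328 + t·272 = r:
  row A: (328, 1, 0)   [1·328 + 0·272 = 328]
  row B: (272, 0, 1)   [0·328 + 1·272 = 272]
  328 = 1·272 + 56   → row C = row A − 1·row B = (56, 1, −1)   [check: 1·328 − 1·272 = 56]
  272 = 4·56 + 48   → row D = row B − 4·row C = (48, −4, 5)   [check: −4·328 + 5·272 = 48]
  56 = 1·48 + 8   → row E = row C − 1·row D = (8, 5, −6)   [check: 5·328 − 6·272 = 8]
  48 = 6·8 + 0   → remainder 0, stop. gcd = 8 (last nonzero row E).
So gcd(328, 272) = 8, with Bézout identity 5·328 − 6·272 = 8. Containment (⊇): the Bézout identity exhibits 8 as an element of (328, 272), giving (8) ⊆ (328, 272). Containment (⊆): since 8 | 328 and 8 | 272 (328 = 8·41, 272 = 8·34), every Z-linear combination of 328 and 272 is divisible by 8, so (328, 272) ⊆ (8). Therefore (328, 272) = (8), d = 8.

Final answer: (328, 272) = (8); d = 8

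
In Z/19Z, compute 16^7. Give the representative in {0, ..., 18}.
17

Use repeated squaring. Binary(7) = 111. Walk through the bits of the exponent 7 left-to-right: at each bit after the leading one, square the running value, then multiply by 16 if the bit is 1 (always reducing mod 19):
  bit 1 = 1 (leading): start with 16.
  bit 2 = 1: square 16^2 = 256 ≡ 9; bit is 1, so multiply 9·16 = 144 ≡ 11 (mod 19).
  bit 3 = 1: square 11^2 = 121 ≡ 7; bit is 1, so multiply 7·16 = 112 ≡ 17 (mod 19).
Final value: 16^7 ≡ 17 (mod 19).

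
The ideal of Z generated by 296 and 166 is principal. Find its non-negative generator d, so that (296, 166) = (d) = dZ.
(296, 166) = (2); d = 2

In the PID Z, (a, b) is generated by gcd(a, b). Compute gcd(296, 166) with the extended Euclidean algorithm, tracking rows (r, s, t) with s·296 + t·166 = r:
  row A: (296, 1, 0)   [1·296 + 0·166 = 296]
  row B: (166, 0, 1)   [0·296 + 1·166 = 166]
  296 = 1·166 + 130   → row C = row A − 1·row B = (130, 1, −1)   [check: 1·296 − 1·166 = 130]
  166 = 1·130 + 36   → row D = row B − 1·row C = (36, −1, 2)   [check: −1·296 + 2·166 = 36]
  130 = 3·36 + 22   → row E = row C − 3·row D = (22, 4, −7)   [check: 4·296 − 7·166 = 22]
  36 = 1·22 + 14   → row F = row D − 1·row E = (14, −5, 9)   [check: −5·296 + 9·166 = 14]
  22 = 1·14 + 8   → row G = row E − 1·row F = (8, 9, −16)   [check: 9·296 − 16·166 = 8]
  14 = 1·8 + 6   → row H = row F − 1·row G = (6, −14, 25)   [check: −14·296 + 25·166 = 6]
  8 = 1·6 + 2   → row I = row G − 1·row H = (2, 23, −41)   [check: 23·296 − 41·166 = 2]
  6 = 3·2 + 0   → remainder 0, stop. gcd = 2 (last nonzero row I).
So gcd(296, 166) = 2, with Bézout identity 23·296 − 41·166 = 2. Containment (⊇): the Bézout identity exhibits 2 as an element of (296, 166), giving (2) ⊆ (296, 166). Containment (⊆): since 2 | 296 and 2 | 166 (296 = 2·148, 166 = 2·83), every Z-linear combination of 296 and 166 is divisible by 2, so (296, 166) ⊆ (2). Therefore (296, 166) = (2), d = 2.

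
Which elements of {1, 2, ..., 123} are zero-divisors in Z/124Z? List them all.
An element a ∈ Z/124Z (with a ≠ 0) is a zero-divisor iff gcd(a, 124) > 1 (because a is a unit precisely when gcd(a, n) = 1, and in Z/nZ every nonzero, non-unit element is a zero-divisor). Scan a = 1, ..., 123 and keep those with gcd(a, 124) > 1:
  gcd(2, 124) = 2, gcd(4, 124) = 4, gcd(6, 124) = 2, gcd(8, 124) = 4, gcd(10, 124) = 2, gcd(12, 124) = 4, gcd(14, 124) = 2, gcd(16, 124) = 4, gcd(18, 124) = 2, gcd(20, 124) = 4, gcd(22, 124) = 2, gcd(24, 124) = 4, gcd(26, 124) = 2, gcd(28, 124) = 4, gcd(30, 124) = 2, gcd(31, 124) = 31, gcd(32, 124) = 4, gcd(34, 124) = 2, gcd(36, 124) = 4, gcd(38, 124) = 2, gcd(40, 124) = 4, gcd(42, 124) = 2, gcd(44, 124) = 4, gcd(46, 124) = 2, gcd(48, 124) = 4, gcd(50, 124) = 2, gcd(52, 124) = 4, gcd(54, 124) = 2, gcd(56, 124) = 4, gcd(58, 124) = 2, gcd(60, 124) = 4, gcd(62, 124) = 62, gcd(64, 124) = 4, gcd(66, 124) = 2, gcd(68, 124) = 4, gcd(70, 124) = 2, gcd(72, 124) = 4, gcd(74, 124) = 2, gcd(76, 124) = 4, gcd(78, 124) = 2, gcd(80, 124) = 4, gcd(82, 124) = 2, gcd(84, 124) = 4, gcd(86, 124) = 2, gcd(88, 124) = 4, gcd(90, 124) = 2, gcd(92, 124) = 4, gcd(93, 124) = 31, gcd(94, 124) = 2, gcd(96, 124) = 4, gcd(98, 124) = 2, gcd(100, 124) = 4, gcd(102, 124) = 2, gcd(104, 124) = 4, gcd(106, 124) = 2, gcd(108, 124) = 4, gcd(110, 124) = 2, gcd(112, 124) = 4, gcd(114, 124) = 2, gcd(116, 124) = 4, gcd(118, 124) = 2, gcd(120, 124) = 4, gcd(122, 124) = 2.
All other a ∈ {1, ..., 123} have gcd(a, 124) = 1 and are units. So the nonzero zero-divisors are exactly the 63 values of a appearing in this scan.

Final answer: nonzero zero-divisors of Z/124Z = {2, 4, 6, 8, 10, 12, 14, 16, 18, 20, 22, 24, 26, 28, 30, 31, 32, 34, 36, 38, 40, 42, 44, 46, 48, 50, 52, 54, 56, 58, 60, 62, 64, 66, 68, 70, 72, 74, 76, 78, 80, 82, 84, 86, 88, 90, 92, 93, 94, 96, 98, 100, 102, 104, 106, 108, 110, 112, 114, 116, 118, 120, 122}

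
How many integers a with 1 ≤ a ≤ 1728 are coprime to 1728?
The number of a ∈ {1, ..., 1728} with gcd(a, 1728) = 1 is by definition Euler's totient φ(1728). φ is multiplicative, with φ(p^e) = p^e − p^(e−1). Factorise 1728 = 2^6 · 3^3. Then
  φ(1728) = (2^6 − 2^5) · (3^3 − 3^2) = 32 · 18 = 576.
So there are 576 such integers.

Final answer: 576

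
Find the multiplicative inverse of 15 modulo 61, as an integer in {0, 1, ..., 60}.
Apply the extended Euclidean algorithm to (61, 15), tracking rows (r, s, t) with s·61 + t·15 = r. Each division r_prev = q·r_cur + r_new produces the new row as (previous row) − q·(current row):
  row A: (61, 1, 0)   [1·61 + 0·15 = 61]
  row B: (15, 0, 1)   [0·61 + 1·15 = 15]
  61 = 4·15 + 1   → row C = row A − 4·row B = (1, 1, −4)   [check: 1·61 − 4·15 = 1]
  15 = 15·1 + 0   → remainder 0, stop. gcd = 1 (last nonzero row C).
The gcd is 1, so 15 is invertible mod 61. The last nonzero row gives 1·61 − 4·15 = 1, so t = −4. So 15^(−1) ≡ −4 ≡ 57 (mod 61). Verify: 15 · 57 = 855 ≡ 1 (mod 61). ✓

Final answer: 15^(−1) ≡ 57 (mod 61)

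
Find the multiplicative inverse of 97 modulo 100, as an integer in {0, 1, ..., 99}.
Apply the extended Euclidean algorithm to (100, 97), tracking rows (r, s, t) with s·100 + t·97 = r. Each division r_prev = q·r_cur + r_new produces the new row as (previous row) − q·(current row):
  row A: (100, 1, 0)   [1·100 + 0·97 = 100]
  row B: (97, 0, 1)   [0·100 + 1·97 = 97]
  100 = 1·97 + 3   → row C = row A − 1·row B = (3, 1, −1)   [check: 1·100 − 1·97 = 3]
  97 = 32·3 + 1   → row D = row B − 32·row C = (1, −32, 33)   [check: −32·100 + 33·97 = 1]
  3 = 3·1 + 0   → remainder 0, stop. gcd = 1 (last nonzero row D).
The gcd is 1, so 97 is invertible mod 100. The last nonzero row gives −32·100 + 33·97 = 1, so t = 33. So 97^(−1) ≡ 33 (mod 100). Verify: 97 · 33 = 3201 ≡ 1 (mod 100). ✓

Final answer: 97^(−1) ≡ 33 (mod 100)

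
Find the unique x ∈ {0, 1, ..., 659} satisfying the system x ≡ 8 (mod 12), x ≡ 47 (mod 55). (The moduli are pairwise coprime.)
The moduli 12, 55 are pairwise coprime, so by the CRT there is a unique solution mod 12·55 = 660.
Solve by successive substitution. Start with x ≡ 8 (mod 12).
  Combine with x ≡ 47 (mod 55): write x = 8 + 12·t and require 8 + 12·t ≡ 47 (mod 55), i.e. 12·t ≡ 47 − 8 ≡ 39 (mod 55). Since 12^(−1) ≡ 23 (mod 55), t ≡ 23·39 ≡ 17 (mod 55). So x ≡ 8 + 12·17 = 212 (mod 660).
Unique solution in [0, 660): x = 212.

Final answer: x ≡ 212 (mod 660); the representative in [0, 660) is 212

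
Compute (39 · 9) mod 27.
Reduce the factors first: 39 ≡ 12 (mod 27), so 39 · 9 ≡ 12 · 9 (mod 27). 12 · 9 = 108. Dividing by 27: 108 = 4·27 + 0. So (39 · 9) mod 27 = 0.

Final answer: 0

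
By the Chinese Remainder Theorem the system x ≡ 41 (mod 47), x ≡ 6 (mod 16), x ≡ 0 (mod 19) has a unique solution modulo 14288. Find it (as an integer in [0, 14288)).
x ≡ 13718 (mod 14288); the representative in [0, 14288) is 13718

The moduli 47, 16, 19 are pairwise coprime, so by the CRT there is a unique solution mod 47·16·19 = 14288.
Solve by successive substitution. Start with x ≡ 41 (mod 47).
  Combine with x ≡ 6 (mod 16): write x = 41 + 47·t and require 41 + 47·t ≡ 6 (mod 16), i.e. 47·t ≡ 6 − 41 ≡ 13 (mod 16). Since 47^(−1) ≡ 15 (mod 16) (47 ≡ 15 (mod 16)), t ≡ 15·13 ≡ 3 (mod 16). So x ≡ 41 + 47·3 = 182 (mod 752).
  Combine with x ≡ 0 (mod 19): write x = 182 + 752·t and require 182 + 752·t ≡ 0 (mod 19), i.e. 752·t ≡ 0 − 182 ≡ 8 (mod 19). Since 752^(−1) ≡ 7 (mod 19) (752 ≡ 11 (mod 19)), t ≡ 7·8 ≡ 18 (mod 19). So x ≡ 182 + 752·18 = 13718 (mod 14288).
Unique solution in [0, 14288): x = 13718.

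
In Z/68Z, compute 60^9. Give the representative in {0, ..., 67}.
60

Use repeated squaring. Binary(9) = 1001. Walk through the bits of the exponent 9 left-to-right: at each bit after the leading one, square the running value, then multiply by 60 if the bit is 1 (always reducing mod 68):
  bit 1 = 1 (leading): start with 60.
  bit 2 = 0: square 60^2 = 3600 ≡ 64 (mod 68).
  bit 3 = 0: square 64^2 = 4096 ≡ 16 (mod 68).
  bit 4 = 1: square 16^2 = 256 ≡ 52; bit is 1, so multiply 52·60 = 3120 ≡ 60 (mod 68).
Final value: 60^9 ≡ 60 (mod 68).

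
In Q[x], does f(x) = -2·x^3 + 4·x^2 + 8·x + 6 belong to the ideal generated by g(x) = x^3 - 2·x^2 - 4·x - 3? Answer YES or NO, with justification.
In Q[x] the ideal (g) consists of all multiples of g, so f ∈ (g) iff g | f, i.e. iff the remainder of f on division by g is 0. Divide f by g (g is monic, so eliminate the leading term of the running remainder at each step):
  leading term -2·x^3: subtract (-2)·g(x) = -2·x^3 + 4·x^2 + 8·x + 6, leaving 0
The remainder is 0, so f(x) = g(x) · h(x) with h(x) = -2. Hence g | f, i.e. f ∈ (g).

Final answer: YES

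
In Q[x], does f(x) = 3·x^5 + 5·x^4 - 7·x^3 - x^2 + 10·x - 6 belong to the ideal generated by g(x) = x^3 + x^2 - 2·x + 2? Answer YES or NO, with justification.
In Q[x] the ideal (g) consists of all multiples of g, so f ∈ (g) iff g | f, i.e. iff the remainder of f on division by g is 0. Divide f by g (g is monic, so eliminate the leading term of the running remainder at each step):
  leading term 3·x^5: subtract (3·x^2)·g(x) = 3·x^5 + 3·x^4 - 6·x^3 + 6·x^2, leaving 2·x^4 - x^3 - 7·x^2 + 10·x - 6
  leading term 2·x^4: subtract (2·x)·g(x) = 2·x^4 + 2·x^3 - 4·x^2 + 4·x, leaving -3·x^3 - 3·x^2 + 6·x - 6
  leading term -3·x^3: subtract (-3)·g(x) = -3·x^3 - 3·x^2 + 6·x - 6, leaving 0
The remainder is 0, so f(x) = g(x) · h(x) with h(x) = 3·x^2 + 2·x - 3. Hence g | f, i.e. f ∈ (g).

Final answer: YES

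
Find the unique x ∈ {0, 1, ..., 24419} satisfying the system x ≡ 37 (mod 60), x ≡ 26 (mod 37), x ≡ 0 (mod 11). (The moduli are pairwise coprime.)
The moduli 60, 37, 11 are pairwise coprime, so by the CRT there is a unique solution mod 60·37·11 = 24420.
Solve by successive substitution. Start with x ≡ 37 (mod 60).
  Combine with x ≡ 26 (mod 37): write x = 37 + 60·t and require 37 + 60·t ≡ 26 (mod 37), i.e. 60·t ≡ 26 − 37 ≡ 26 (mod 37). Since 60^(−1) ≡ 29 (mod 37) (60 ≡ 23 (mod 37)), t ≡ 29·26 ≡ 14 (mod 37). So x ≡ 37 + 60·14 = 877 (mod 2220).
  Combine with x ≡ 0 (mod 11): write x = 877 + 2220·t and require 877 + 2220·t ≡ 0 (mod 11), i.e. 2220·t ≡ 0 − 877 ≡ 3 (mod 11). Since 2220^(−1) ≡ 5 (mod 11) (2220 ≡ 9 (mod 11)), t ≡ 5·3 ≡ 4 (mod 11). So x ≡ 877 + 2220·4 = 9757 (mod 24420).
Unique solution in [0, 24420): x = 9757.

Final answer: x ≡ 9757 (mod 24420); the representative in [0, 24420) is 9757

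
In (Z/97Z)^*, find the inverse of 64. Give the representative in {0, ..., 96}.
Apply the extended Euclidean algorithm to (97, 64), tracking rows (r, s, t) with s·97 + t·64 = r. Each division r_prev = q·r_cur + r_new produces the new row as (previous row) − q·(current row):
  row A: (97, 1, 0)   [1·97 + 0·64 = 97]
  row B: (64, 0, 1)   [0·97 + 1·64 = 64]
  97 = 1·64 + 33   → row C = row A − 1·row B = (33, 1, −1)   [check: 1·97 − 1·64 = 33]
  64 = 1·33 + 31   → row D = row B − 1·row C = (31, −1, 2)   [check: −1·97 + 2·64 = 31]
  33 = 1·31 + 2   → row E = row C − 1·row D = (2, 2, −3)   [check: 2·97 − 3·64 = 2]
  31 = 15·2 + 1   → row F = row D − 15·row E = (1, −31, 47)   [check: −31·97 + 47·64 = 1]
  2 = 2·1 + 0   → remainder 0, stop. gcd = 1 (last nonzero row F).
The gcd is 1, so 64 is invertible mod 97. The last nonzero row gives −31·97 + 47·64 = 1, so t = 47. So 64^(−1) ≡ 47 (mod 97). Verify: 64 · 47 = 3008 ≡ 1 (mod 97). ✓

Final answer: 64^(−1) ≡ 47 (mod 97)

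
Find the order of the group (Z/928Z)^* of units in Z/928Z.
(Z/928Z)^* consists of the classes a with gcd(a, 928) = 1, so its order is φ(928). φ is multiplicative, with φ(p^e) = p^e − p^(e−1). Factorise 928 = 2^5 · 29. Then
  φ(928) = (2^5 − 2^4) · (29 − 1) = 16 · 28 = 448.
Thus |(Z/928Z)^*| = 448.

Final answer: |(Z/928Z)^*| = 448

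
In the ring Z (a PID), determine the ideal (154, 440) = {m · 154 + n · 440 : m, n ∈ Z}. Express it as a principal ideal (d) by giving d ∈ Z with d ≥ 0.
In the PID Z, (a, b) is generated by gcd(a, b). Compute gcd(440, 154) with the extended Euclidean algorithm, tracking rows (r, s, t) with s·440 + t·154 = r:
  row A: (440, 1, 0)   [1·440 + 0·154 = 440]
  row B: (154, 0, 1)   [0·440 + 1·154 = 154]
  440 = 2·154 + 132   → row C = row A − 2·row B = (132, 1, −2)   [check: 1·440 − 2·154 = 132]
  154 = 1·132 + 22   → row D = row B − 1·row C = (22, −1, 3)   [check: −1·440 + 3·154 = 22]
  132 = 6·22 + 0   → remainder 0, stop. gcd = 22 (last nonzero row D).
So gcd(154, 440) = 22, with Bézout identity −1·440 + 3·154 = 22. Containment (⊇): the Bézout identity exhibits 22 as an element of (154, 440), giving (22) ⊆ (154, 440). Containment (⊆): since 22 | 154 and 22 | 440 (154 = 22·7, 440 = 22·20), every Z-linear combination of 154 and 440 is divisible by 22, so (154, 440) ⊆ (22). Therefore (154, 440) = (22), d = 22.

Final answer: (154, 440) = (22); d = 22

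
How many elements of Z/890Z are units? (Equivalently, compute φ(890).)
An element a ∈ Z/890Z is a unit iff gcd(a, 890) = 1, so the number of units is φ(890). φ is multiplicative, with φ(p^e) = p^e − p^(e−1). Factorise 890 = 2 · 5 · 89. Then
  φ(890) = (2 − 1) · (5 − 1) · (89 − 1) = 1 · 4 · 88 = 352.

Final answer: Z/890Z has φ(890) = 352 units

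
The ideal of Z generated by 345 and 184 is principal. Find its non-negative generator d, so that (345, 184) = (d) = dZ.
In the PID Z, (a, b) is generated by gcd(a, b). Compute gcd(345, 184) with the extended Euclidean algorithm, tracking rows (r, s, t) with s·345 + t·184 = r:
  row A: (345, 1, 0)   [1·345 + 0·184 = 345]
  row B: (184, 0, 1)   [0·345 + 1·184 = 184]
  345 = 1·184 + 161   → row C = row A − 1·row B = (161, 1, −1)   [check: 1·345 − 1·184 = 161]
  184 = 1·161 + 23   → row D = row B − 1·row C = (23, −1, 2)   [check: −1·345 + 2·184 = 23]
  161 = 7·23 + 0   → remainder 0, stop. gcd = 23 (last nonzero row D).
So gcd(345, 184) = 23, with Bézout identity −1·345 + 2·184 = 23. Containment (⊇): the Bézout identity exhibits 23 as an element of (345, 184), giving (23) ⊆ (345, 184). Containment (⊆): since 23 | 345 and 23 | 184 (345 = 23·15, 184 = 23·8), every Z-linear combination of 345 and 184 is divisible by 23, so (345, 184) ⊆ (23). Therefore (345, 184) = (23), d = 23.

Final answer: (345, 184) = (23); d = 23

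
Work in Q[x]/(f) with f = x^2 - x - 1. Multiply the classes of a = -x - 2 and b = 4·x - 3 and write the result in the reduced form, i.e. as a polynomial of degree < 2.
First multiply in Q[x] without reducing: a · b = -4·x^2 - 5·x + 6. Now divide by f(x) = x^2 - x - 1, eliminating the leading term at each step:
  leading term -4·x^2: subtract (-4)·f(x) = -4·x^2 + 4·x + 4, leaving 2 - 9·x
The degree is now < 2, so this is the remainder. Hence a · b ≡ 2 - 9·x in Q[x]/(f).

Final answer: a · b ≡ 2 - 9·x (mod f(x))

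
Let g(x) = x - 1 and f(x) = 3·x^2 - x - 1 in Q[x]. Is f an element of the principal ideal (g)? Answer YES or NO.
In Q[x] the ideal (g) consists of all multiples of g, so f ∈ (g) iff g | f, i.e. iff the remainder of f on division by g is 0. Divide f by g (g is monic, so eliminate the leading term of the running remainder at each step):
  leading term 3·x^2: subtract (3·x)·g(x) = 3·x^2 - 3·x, leaving 2·x - 1
  leading term 2·x: subtract (2)·g(x) = 2·x - 2, leaving 1
The remainder r(x) = 1 ≠ 0 (and deg r < deg g), so g ∤ f, i.e. f ∉ (g).

Final answer: NO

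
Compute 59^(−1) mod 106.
59^(−1) ≡ 9 (mod 106)

Apply the extended Euclidean algorithm to (106, 59), tracking rows (r, s, t) with s·106 + t·59 = r. Each division r_prev = q·r_cur + r_new produces the new row as (previous row) − q·(current row):
  row A: (106, 1, 0)   [1·106 + 0·59 = 106]
  row B: (59, 0, 1)   [0·106 + 1·59 = 59]
  106 = 1·59 + 47   → row C = row A − 1·row B = (47, 1, −1)   [check: 1·106 − 1·59 = 47]
  59 = 1·47 + 12   → row D = row B − 1·row C = (12, −1, 2)   [check: −1·106 + 2·59 = 12]
  47 = 3·12 + 11   → row E = row C − 3·row D = (11, 4, −7)   [check: 4·106 − 7·59 = 11]
  12 = 1·11 + 1   → row F = row D − 1·row E = (1, −5, 9)   [check: −5·106 + 9·59 = 1]
  11 = 11·1 + 0   → remainder 0, stop. gcd = 1 (last nonzero row F).
The gcd is 1, so 59 is invertible mod 106. The last nonzero row gives −5·106 + 9·59 = 1, so t = 9. So 59^(−1) ≡ 9 (mod 106). Verify: 59 · 9 = 531 ≡ 1 (mod 106). ✓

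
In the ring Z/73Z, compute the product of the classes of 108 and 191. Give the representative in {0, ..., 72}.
42

Reduce the factors first: 108 ≡ 35, 191 ≡ 45 (mod 73), so 108 · 191 ≡ 35 · 45 (mod 73). 35 · 45 = 1575. Dividing by 73: 1575 = 21·73 + 42. So (108 · 191) mod 73 = 42.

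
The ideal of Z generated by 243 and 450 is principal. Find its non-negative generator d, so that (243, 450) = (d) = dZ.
In the PID Z, (a, b) is generated by gcd(a, b). Compute gcd(450, 243) with the extended Euclidean algorithm, tracking rows (r, s, t) with s·450 + t·243 = r:
  row A: (450, 1, 0)   [1·450 + 0·243 = 450]
  row B: (243, 0, 1)   [0·450 + 1·243 = 243]
  450 = 1·243 + 207   → row C = row A − 1·row B = (207, 1, −1)   [check: 1·450 − 1·243 = 207]
  243 = 1·207 + 36   → row D = row B − 1·row C = (36, −1, 2)   [check: −1·450 + 2·243 = 36]
  207 = 5·36 + 27   → row E = row C − 5·row D = (27, 6, −11)   [check: 6·450 − 11·243 = 27]
  36 = 1·27 + 9   → row F = row D − 1·row E = (9, −7, 13)   [check: −7·450 + 13·243 = 9]
  27 = 3·9 + 0   → remainder 0, stop. gcd = 9 (last nonzero row F).
So gcd(243, 450) = 9, with Bézout identity −7·450 + 13·243 = 9. Containment (⊇): the Bézout identity exhibits 9 as an element of (243, 450), giving (9) ⊆ (243, 450). Containment (⊆): since 9 | 243 and 9 | 450 (243 = 9·27, 450 = 9·50), every Z-linear combination of 243 and 450 is divisible by 9, so (243, 450) ⊆ (9). Therefore (243, 450) = (9), d = 9.

Final answer: (243, 450) = (9); d = 9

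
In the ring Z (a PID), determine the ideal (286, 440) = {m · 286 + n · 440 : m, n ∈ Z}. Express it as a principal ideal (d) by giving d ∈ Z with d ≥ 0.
In the PID Z, (a, b) is generated by gcd(a, b). Compute gcd(440, 286) with the extended Euclidean algorithm, tracking rows (r, s, t) with s·440 + t·286 = r:
  row A: (440, 1, 0)   [1·440 + 0·286 = 440]
  row B: (286, 0, 1)   [0·440 + 1·286 = 286]
  440 = 1·286 + 154   → row C = row A − 1·row B = (154, 1, −1)   [check: 1·440 − 1·286 = 154]
  286 = 1·154 + 132   → row D = row B − 1·row C = (132, −1, 2)   [check: −1·440 + 2·286 = 132]
  154 = 1·132 + 22   → row E = row C − 1·row D = (22, 2, −3)   [check: 2·440 − 3·286 = 22]
  132 = 6·22 + 0   → remainder 0, stop. gcd = 22 (last nonzero row E).
So gcd(286, 440) = 22, with Bézout identity 2·440 − 3·286 = 22. Containment (⊇): the Bézout identity exhibits 22 as an element of (286, 440), giving (22) ⊆ (286, 440). Containment (⊆): since 22 | 286 and 22 | 440 (286 = 22·13, 440 = 22·20), every Z-linear combination of 286 and 440 is divisible by 22, so (286, 440) ⊆ (22). Therefore (286, 440) = (22), d = 22.

Final answer: (286, 440) = (22); d = 22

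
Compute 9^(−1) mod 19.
9^(−1) ≡ 17 (mod 19)

Apply the extended Euclidean algorithm to (19, 9), tracking rows (r, s, t) with s·19 + t·9 = r. Each division r_prev = q·r_cur + r_new produces the new row as (previous row) − q·(current row):
  row A: (19, 1, 0)   [1·19 + 0·9 = 19]
  row B: (9, 0, 1)   [0·19 + 1·9 = 9]
  19 = 2·9 + 1   → row C = row A − 2·row B = (1, 1, −2)   [check: 1·19 − 2·9 = 1]
  9 = 9·1 + 0   → remainder 0, stop. gcd = 1 (last nonzero row C).
The gcd is 1, so 9 is invertible mod 19. The last nonzero row gives 1·19 − 2·9 = 1, so t = −2. So 9^(−1) ≡ −2 ≡ 17 (mod 19). Verify: 9 · 17 = 153 ≡ 1 (mod 19). ✓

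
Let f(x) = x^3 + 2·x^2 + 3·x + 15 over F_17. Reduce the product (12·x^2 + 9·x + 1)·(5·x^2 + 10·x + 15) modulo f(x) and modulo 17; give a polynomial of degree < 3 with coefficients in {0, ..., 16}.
a · b ≡ 5·x^2 + 11·x + 3 (mod f(x))

Multiply as integer polynomials: a · b = 60·x^4 + 165·x^3 + 275·x^2 + 145·x + 15. Reducing coefficients mod 17: a · b ≡ 9·x^4 + 12·x^3 + 3·x^2 + 9·x + 15. Now divide by f(x) = x^3 + 2·x^2 + 3·x + 15 in F_17[x], eliminating the leading term at each step:
  leading term 9·x^4: subtract (9·x)·f(x) = 9·x^4 + x^3 + 10·x^2 + 16·x, leaving 11·x^3 + 10·x^2 + 10·x + 15 (coefficients mod 17)
  leading term 11·x^3: subtract (11)·f(x) = 11·x^3 + 5·x^2 + 16·x + 12, leaving 5·x^2 + 11·x + 3 (coefficients mod 17)
The degree is now < 3, so this is the remainder. Hence a · b ≡ 5·x^2 + 11·x + 3 in F_17[x]/(f).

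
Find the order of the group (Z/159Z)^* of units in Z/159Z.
(Z/159Z)^* consists of the classes a with gcd(a, 159) = 1, so its order is φ(159). φ is multiplicative, with φ(p^e) = p^e − p^(e−1). Factorise 159 = 3 · 53. Then
  φ(159) = (3 − 1) · (53 − 1) = 2 · 52 = 104.
Thus |(Z/159Z)^*| = 104.

Final answer: |(Z/159Z)^*| = 104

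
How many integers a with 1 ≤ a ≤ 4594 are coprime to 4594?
The number of a ∈ {1, ..., 4594} with gcd(a, 4594) = 1 is by definition Euler's totient φ(4594). φ is multiplicative, with φ(p^e) = p^e − p^(e−1). Factorise 4594 = 2 · 2297. Then
  φ(4594) = (2 − 1) · (2297 − 1) = 1 · 2296 = 2296.
So there are 2296 such integers.

Final answer: 2296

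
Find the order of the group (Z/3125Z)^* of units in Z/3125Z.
|(Z/3125Z)^*| = 2500

(Z/3125Z)^* consists of the classes a with gcd(a, 3125) = 1, so its order is φ(3125). φ is multiplicative, with φ(p^e) = p^e − p^(e−1). Factorise 3125 = 5^5. Then
  φ(3125) = (5^5 − 5^4) = 2500 = 2500.
Thus |(Z/3125Z)^*| = 2500.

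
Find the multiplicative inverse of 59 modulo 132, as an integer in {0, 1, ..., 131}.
Apply the extended Euclidean algorithm to (132, 59), tracking rows (r, s, t) with s·132 + t·59 = r. Each division r_prev = q·r_cur + r_new produces the new row as (previous row) − q·(current row):
  row A: (132, 1, 0)   [1·132 + 0·59 = 132]
  row B: (59, 0, 1)   [0·132 + 1·59 = 59]
  132 = 2·59 + 14   → row C = row A − 2·row B = (14, 1, −2)   [check: 1·132 − 2·59 = 14]
  59 = 4·14 + 3   → row D = row B − 4·row C = (3, −4, 9)   [check: −4·132 + 9·59 = 3]
  14 = 4·3 + 2   → row E = row C − 4·row D = (2, 17, −38)   [check: 17·132 − 38·59 = 2]
  3 = 1·2 + 1   → row F = row D − 1·row E = (1, −21, 47)   [check: −21·132 + 47·59 = 1]
  2 = 2·1 + 0   → remainder 0, stop. gcd = 1 (last nonzero row F).
The gcd is 1, so 59 is invertible mod 132. The last nonzero row gives −21·132 + 47·59 = 1, so t = 47. So 59^(−1) ≡ 47 (mod 132). Verify: 59 · 47 = 2773 ≡ 1 (mod 132). ✓

Final answer: 59^(−1) ≡ 47 (mod 132)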